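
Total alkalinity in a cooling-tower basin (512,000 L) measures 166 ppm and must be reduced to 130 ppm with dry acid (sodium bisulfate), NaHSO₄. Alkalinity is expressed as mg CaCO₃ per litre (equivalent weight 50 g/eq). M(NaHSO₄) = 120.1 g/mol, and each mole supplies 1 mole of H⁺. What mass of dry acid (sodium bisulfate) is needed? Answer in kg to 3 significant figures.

Alkalinity to neutralize: (166 − 130) = 36 mg/L as CaCO₃ × 512,000 L = 18,430 g as CaCO₃.
Equivalents of H⁺ required: 18,430 ÷ 50 g/eq = 368.6 eq = 368.6 mol NaHSO₄.
Mass of NaHSO₄: 368.6 × 120.1 = 44,270 g.

44.3 kg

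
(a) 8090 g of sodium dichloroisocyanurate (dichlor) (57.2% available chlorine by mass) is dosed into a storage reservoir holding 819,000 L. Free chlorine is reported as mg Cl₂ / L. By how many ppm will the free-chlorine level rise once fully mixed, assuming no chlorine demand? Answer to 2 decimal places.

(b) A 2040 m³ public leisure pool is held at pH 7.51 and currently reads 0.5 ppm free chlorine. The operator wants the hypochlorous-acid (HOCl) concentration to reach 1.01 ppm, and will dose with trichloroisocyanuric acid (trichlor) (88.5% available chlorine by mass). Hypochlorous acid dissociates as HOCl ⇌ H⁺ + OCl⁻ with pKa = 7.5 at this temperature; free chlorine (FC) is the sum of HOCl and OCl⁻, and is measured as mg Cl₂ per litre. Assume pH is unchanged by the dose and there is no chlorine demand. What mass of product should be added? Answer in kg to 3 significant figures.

(a) 5.65 ppm; (b) 3.56 kg

(a) Available chlorine delivered: 8090 g × 0.572 = 4627 g as Cl₂.
(a) Concentration rise: 4627 g / 819,000 L = 5.65 mg/L = 5.65 ppm.

(b) Volume: 2040 m³ = 2,040,000 L.
(b) [OCl⁻]/[HOCl] = 10^(pH − pKa) = 10^(7.51 − 7.5) = 1.023; fraction as HOCl = 1/(1 + 1.023) = 0.4942.
(b) Free chlorine required for 1.01 ppm HOCl: 1.01 / 0.4942 = 2.044 ppm.
(b) FC to add: 2.044 − 0.5 = 1.544 mg/L as Cl₂.
(b) Cl₂ equivalent: 1.544 mg/L × 2,040,000 L = 3149 g.
(b) Product at 88.5% available Cl: 3149 / 0.885 = 3558 g.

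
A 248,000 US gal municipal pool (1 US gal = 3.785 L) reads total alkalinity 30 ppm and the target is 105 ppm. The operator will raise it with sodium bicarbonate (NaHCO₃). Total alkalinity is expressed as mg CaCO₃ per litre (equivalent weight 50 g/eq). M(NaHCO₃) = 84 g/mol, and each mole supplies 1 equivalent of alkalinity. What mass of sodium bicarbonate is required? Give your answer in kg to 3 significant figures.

118 kg

Volume: 248,000 US gal × 3.785 L/gal = 938,680 L.
Alkalinity to add: (105 − 30) = 75 mg/L as CaCO₃ × 938,680 L = 70,400 g as CaCO₃.
Equivalents: 70,400 g ÷ 50 g/eq = 1408 eq.
NaHCO₃ supplies 1 eq per mole → 1408 mol.
Mass: 1408 mol × 84 g/mol = 118,300 g.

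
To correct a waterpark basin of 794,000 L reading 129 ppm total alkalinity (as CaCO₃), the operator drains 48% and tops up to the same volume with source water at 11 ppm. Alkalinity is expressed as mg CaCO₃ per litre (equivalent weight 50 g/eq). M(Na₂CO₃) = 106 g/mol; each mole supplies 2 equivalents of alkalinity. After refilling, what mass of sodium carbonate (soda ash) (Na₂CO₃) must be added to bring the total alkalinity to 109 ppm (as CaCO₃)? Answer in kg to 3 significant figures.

30.8 kg

After draining 48% and refilling: 129 × 0.52 + 11 × 0.48 = 72.36 ppm.
Deficit to target: 109 − 72.36 = 36.64 mg/L.
As CaCO₃: 36.64 mg/L × 794,000 L = 29,090 g; ÷ 50 g/eq ÷ 2 = 290.9 mol Na₂CO₃.
Mass: 290.9 × 106 = 30,840 g.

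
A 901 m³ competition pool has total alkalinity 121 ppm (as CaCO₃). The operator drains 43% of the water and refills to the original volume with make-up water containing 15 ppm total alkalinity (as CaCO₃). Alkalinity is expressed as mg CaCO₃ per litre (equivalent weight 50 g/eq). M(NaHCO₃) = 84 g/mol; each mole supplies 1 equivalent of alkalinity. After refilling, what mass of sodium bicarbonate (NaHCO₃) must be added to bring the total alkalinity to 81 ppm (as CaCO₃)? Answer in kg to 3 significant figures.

8.45 kg

Volume: 901 m³ = 901,000 L.
After draining 43% and refilling: 121 × 0.57 + 15 × 0.43 = 75.42 ppm.
Deficit to target: 81 − 75.42 = 5.58 mg/L.
As CaCO₃: 5.58 mg/L × 901,000 L = 5028 g; ÷ 50 g/eq ÷ 1 = 100.6 mol NaHCO₃.
Mass: 100.6 × 84 = 8446 g.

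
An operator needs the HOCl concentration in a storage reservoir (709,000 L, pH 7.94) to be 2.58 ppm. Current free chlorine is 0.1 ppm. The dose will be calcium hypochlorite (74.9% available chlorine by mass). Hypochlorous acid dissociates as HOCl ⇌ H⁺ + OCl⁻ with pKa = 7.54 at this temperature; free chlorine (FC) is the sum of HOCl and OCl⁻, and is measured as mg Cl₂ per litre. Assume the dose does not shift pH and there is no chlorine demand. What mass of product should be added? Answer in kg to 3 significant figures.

8.48 kg

[OCl⁻]/[HOCl] = 10^(pH − pKa) = 10^(7.94 − 7.54) = 2.512; fraction as HOCl = 1/(1 + 2.512) = 0.2847.
Free chlorine required for 2.58 ppm HOCl: 2.58 / 0.2847 = 9.061 ppm.
FC to add: 9.061 − 0.1 = 8.961 mg/L as Cl₂.
Cl₂ equivalent: 8.961 mg/L × 709,000 L = 6353 g.
Product at 74.9% available Cl: 6353 / 0.749 = 8482 g.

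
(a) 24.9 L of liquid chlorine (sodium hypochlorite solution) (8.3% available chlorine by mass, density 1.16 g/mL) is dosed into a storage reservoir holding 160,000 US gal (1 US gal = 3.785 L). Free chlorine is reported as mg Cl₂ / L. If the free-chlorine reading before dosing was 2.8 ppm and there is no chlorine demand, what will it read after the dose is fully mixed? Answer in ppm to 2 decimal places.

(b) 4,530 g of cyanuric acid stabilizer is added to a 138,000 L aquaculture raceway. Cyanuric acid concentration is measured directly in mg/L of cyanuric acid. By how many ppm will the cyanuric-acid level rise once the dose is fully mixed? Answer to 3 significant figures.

(a) Volume: 160,000 US gal × 3.785 L/gal = 605,600 L.
(a) Mass of solution: 24.9 L × 1000 mL/L × 1.16 g/mL = 28,880 g.
(a) Available chlorine delivered: 28,880 g × 0.083 = 2397 g as Cl₂.
(a) Concentration rise: 2397 g / 605,600 L = 3.959 mg/L = 3.96 ppm.
(a) Final FC: 2.8 + 3.96 = 6.76 ppm.

(b) Rise: 4,530 g / 138,000 L × 1000 = 32.83 mg/L.

(a) 6.76 ppm; (b) 32.8 ppm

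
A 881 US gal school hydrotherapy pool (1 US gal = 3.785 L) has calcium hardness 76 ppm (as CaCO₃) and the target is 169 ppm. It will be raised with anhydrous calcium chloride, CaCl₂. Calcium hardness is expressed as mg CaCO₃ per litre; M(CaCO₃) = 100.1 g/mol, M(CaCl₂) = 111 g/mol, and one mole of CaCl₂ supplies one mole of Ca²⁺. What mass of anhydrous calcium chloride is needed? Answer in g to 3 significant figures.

Volume: 881 US gal × 3.785 L/gal = 3,335 L.
Hardness to add: (169 − 76) = 93 mg/L as CaCO₃ × 3,335 L = 310.1 g as CaCO₃.
Moles of Ca²⁺ (1 mol Ca²⁺ ≡ 1 mol CaCO₃): 310.1 / 100.1 g/mol = 3.098 mol.
Mass of CaCl₂: 3.098 × 111 = 343.9 g.

344 g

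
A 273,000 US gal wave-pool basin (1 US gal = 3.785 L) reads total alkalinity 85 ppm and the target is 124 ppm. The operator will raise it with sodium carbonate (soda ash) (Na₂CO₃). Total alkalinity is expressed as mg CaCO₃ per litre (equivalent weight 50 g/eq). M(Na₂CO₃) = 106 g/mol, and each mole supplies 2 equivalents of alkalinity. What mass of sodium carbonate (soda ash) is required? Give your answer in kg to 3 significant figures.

42.7 kg

Volume: 273,000 US gal × 3.785 L/gal = 1,033,305 L.
Alkalinity to add: (124 − 85) = 39 mg/L as CaCO₃ × 1,033,305 L = 40,300 g as CaCO₃.
Equivalents: 40,300 g ÷ 50 g/eq = 806 eq.
Each mole of Na₂CO₃ supplies 2 eq, so 806 / 2 = 403 mol.
Mass: 403 mol × 106 g/mol = 42,720 g.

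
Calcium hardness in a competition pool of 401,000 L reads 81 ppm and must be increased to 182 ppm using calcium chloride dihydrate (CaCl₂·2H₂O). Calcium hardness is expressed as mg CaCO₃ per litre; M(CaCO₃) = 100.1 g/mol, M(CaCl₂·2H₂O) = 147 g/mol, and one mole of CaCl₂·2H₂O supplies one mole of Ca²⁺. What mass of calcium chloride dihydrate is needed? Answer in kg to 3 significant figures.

59.5 kg

Hardness to add: (182 − 81) = 101 mg/L as CaCO₃ × 401,000 L = 40,500 g as CaCO₃.
Moles of Ca²⁺ (1 mol Ca²⁺ ≡ 1 mol CaCO₃): 40,500 / 100.1 g/mol = 404.6 mol.
Mass of CaCl₂·2H₂O: 404.6 × 147 = 59,480 g.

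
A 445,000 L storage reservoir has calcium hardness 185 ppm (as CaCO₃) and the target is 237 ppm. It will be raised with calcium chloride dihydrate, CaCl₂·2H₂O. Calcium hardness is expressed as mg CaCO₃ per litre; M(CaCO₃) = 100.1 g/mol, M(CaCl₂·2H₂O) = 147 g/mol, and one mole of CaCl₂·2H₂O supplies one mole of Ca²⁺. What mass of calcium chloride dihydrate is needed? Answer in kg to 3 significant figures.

Hardness to add: (237 − 185) = 52 mg/L as CaCO₃ × 445,000 L = 23,140 g as CaCO₃.
Moles of Ca²⁺ (1 mol Ca²⁺ ≡ 1 mol CaCO₃): 23,140 / 100.1 g/mol = 231.2 mol.
Mass of CaCl₂·2H₂O: 231.2 × 147 = 33,980 g.

34.0 kg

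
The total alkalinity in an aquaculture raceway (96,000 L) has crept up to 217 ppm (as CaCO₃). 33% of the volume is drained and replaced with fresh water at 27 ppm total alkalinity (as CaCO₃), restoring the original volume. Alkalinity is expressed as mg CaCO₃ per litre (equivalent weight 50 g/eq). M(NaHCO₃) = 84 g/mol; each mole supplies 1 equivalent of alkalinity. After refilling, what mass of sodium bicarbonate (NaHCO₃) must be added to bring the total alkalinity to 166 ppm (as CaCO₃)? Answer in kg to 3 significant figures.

1.89 kg

After draining 33% and refilling: 217 × 0.67 + 27 × 0.33 = 154.3 ppm.
Deficit to target: 166 − 154.3 = 11.7 mg/L.
As CaCO₃: 11.7 mg/L × 96,000 L = 1123 g; ÷ 50 g/eq ÷ 1 = 22.46 mol NaHCO₃.
Mass: 22.46 × 84 = 1887 g.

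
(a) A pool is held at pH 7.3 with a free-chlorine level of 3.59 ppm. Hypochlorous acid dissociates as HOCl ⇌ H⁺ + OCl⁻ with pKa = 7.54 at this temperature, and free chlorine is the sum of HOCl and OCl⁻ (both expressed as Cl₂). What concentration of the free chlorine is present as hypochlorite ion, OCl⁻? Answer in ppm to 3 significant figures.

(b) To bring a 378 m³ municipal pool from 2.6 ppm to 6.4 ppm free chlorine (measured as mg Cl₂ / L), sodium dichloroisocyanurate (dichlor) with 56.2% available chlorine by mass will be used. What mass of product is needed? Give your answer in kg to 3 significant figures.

(a) [OCl⁻]/[HOCl] = 10^(pH − pKa) = 10^(7.3 − 7.54) = 10^-0.24 = 0.5754.
(a) Fraction as HOCl = 1 / (1 + 0.5754) = 0.6347.
(a) OCl⁻ = (1 − 0.6347) × 3.59 ppm = 1.311 ppm.

(b) Volume: 378 m³ = 378,000 L.
(b) Chlorine deficit: 6.4 − 2.6 = 3.8 ppm = 3.8 mg/L as Cl₂.
(b) Cl₂ equivalent needed: 3.8 mg/L × 378,000 L = 1,436,000 mg = 1436 g.
(b) Product at 56.2% available chlorine: 1436 / 0.562 = 2556 g.

(a) 1.31 ppm; (b) 2.56 kg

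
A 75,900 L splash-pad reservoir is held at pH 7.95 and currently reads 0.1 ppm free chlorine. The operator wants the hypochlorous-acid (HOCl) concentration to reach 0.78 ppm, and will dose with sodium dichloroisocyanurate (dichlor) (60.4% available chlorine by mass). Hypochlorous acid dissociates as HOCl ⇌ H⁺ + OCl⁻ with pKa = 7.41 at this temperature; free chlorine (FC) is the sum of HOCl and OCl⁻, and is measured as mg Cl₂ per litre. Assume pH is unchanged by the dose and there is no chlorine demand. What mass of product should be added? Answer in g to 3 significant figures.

425 g

[OCl⁻]/[HOCl] = 10^(pH − pKa) = 10^(7.95 − 7.41) = 3.467; fraction as HOCl = 1/(1 + 3.467) = 0.2238.
Free chlorine required for 0.78 ppm HOCl: 0.78 / 0.2238 = 3.485 ppm.
FC to add: 3.485 − 0.1 = 3.385 mg/L as Cl₂.
Cl₂ equivalent: 3.385 mg/L × 75,900 L = 256.9 g.
Product at 60.4% available Cl: 256.9 / 0.604 = 425.3 g.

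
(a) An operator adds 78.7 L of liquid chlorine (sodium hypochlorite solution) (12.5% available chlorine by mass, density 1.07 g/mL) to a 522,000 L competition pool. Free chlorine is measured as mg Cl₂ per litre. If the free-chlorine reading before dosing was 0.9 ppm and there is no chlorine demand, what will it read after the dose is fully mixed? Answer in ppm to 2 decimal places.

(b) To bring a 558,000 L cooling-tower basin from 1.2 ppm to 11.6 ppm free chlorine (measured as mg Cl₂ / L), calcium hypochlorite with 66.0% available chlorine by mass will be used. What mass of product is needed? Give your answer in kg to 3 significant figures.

(a) 21.06 ppm; (b) 8.79 kg

(a) Mass of solution: 78.7 L × 1000 mL/L × 1.07 g/mL = 84,210 g.
(a) Available chlorine delivered: 84,210 g × 0.125 = 10,530 g as Cl₂.
(a) Concentration rise: 10,530 g / 522,000 L = 20.16 mg/L = 20.16 ppm.
(a) Final FC: 0.9 + 20.16 = 21.06 ppm.

(b) Chlorine deficit: 11.6 − 1.2 = 10.4 ppm = 10.4 mg/L as Cl₂.
(b) Cl₂ equivalent needed: 10.4 mg/L × 558,000 L = 5,803,000 mg = 5803 g.
(b) Product at 66.0% available chlorine: 5803 / 0.66 = 8793 g.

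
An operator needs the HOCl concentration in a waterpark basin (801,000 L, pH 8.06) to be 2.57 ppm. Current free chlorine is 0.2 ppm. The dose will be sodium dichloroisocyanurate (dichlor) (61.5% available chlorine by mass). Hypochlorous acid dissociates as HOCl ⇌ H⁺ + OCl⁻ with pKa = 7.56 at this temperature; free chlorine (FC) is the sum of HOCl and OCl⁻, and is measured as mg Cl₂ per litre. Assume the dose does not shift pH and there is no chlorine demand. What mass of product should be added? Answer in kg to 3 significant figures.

13.7 kg

[OCl⁻]/[HOCl] = 10^(pH − pKa) = 10^(8.06 − 7.56) = 3.162; fraction as HOCl = 1/(1 + 3.162) = 0.2403.
Free chlorine required for 2.57 ppm HOCl: 2.57 / 0.2403 = 10.7 ppm.
FC to add: 10.7 − 0.2 = 10.5 mg/L as Cl₂.
Cl₂ equivalent: 10.5 mg/L × 801,000 L = 8408 g.
Product at 61.5% available Cl: 8408 / 0.615 = 13,670 g.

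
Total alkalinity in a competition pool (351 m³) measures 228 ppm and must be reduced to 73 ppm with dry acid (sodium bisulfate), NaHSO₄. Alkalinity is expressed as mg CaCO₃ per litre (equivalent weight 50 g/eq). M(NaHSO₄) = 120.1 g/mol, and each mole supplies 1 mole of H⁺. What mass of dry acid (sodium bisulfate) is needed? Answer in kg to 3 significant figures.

Volume: 351 m³ = 351,000 L.
Alkalinity to neutralize: (228 − 73) = 155 mg/L as CaCO₃ × 351,000 L = 54,400 g as CaCO₃.
Equivalents of H⁺ required: 54,400 ÷ 50 g/eq = 1088 eq = 1088 mol NaHSO₄.
Mass of NaHSO₄: 1088 × 120.1 = 130,700 g.

131 kg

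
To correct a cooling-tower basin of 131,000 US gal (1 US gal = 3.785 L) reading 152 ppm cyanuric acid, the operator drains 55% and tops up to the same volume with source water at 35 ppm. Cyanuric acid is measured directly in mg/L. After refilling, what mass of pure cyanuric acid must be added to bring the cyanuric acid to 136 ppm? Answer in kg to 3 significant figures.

Volume: 131,000 US gal × 3.785 L/gal = 495,835 L.
After draining 55% and refilling: 152 × 0.45 + 35 × 0.55 = 87.65 ppm.
Deficit to target: 136 − 87.65 = 48.35 mg/L.
Mass: 48.35 mg/L × 495,835 L = 23,970 g cyanuric acid.

24.0 kg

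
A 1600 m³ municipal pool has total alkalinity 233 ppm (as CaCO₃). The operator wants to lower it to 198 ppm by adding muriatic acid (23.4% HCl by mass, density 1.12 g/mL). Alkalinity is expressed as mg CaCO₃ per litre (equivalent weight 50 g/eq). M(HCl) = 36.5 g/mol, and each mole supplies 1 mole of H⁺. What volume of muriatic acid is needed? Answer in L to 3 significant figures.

Volume: 1600 m³ = 1,600,000 L.
Alkalinity to neutralize: (233 − 198) = 35 mg/L as CaCO₃ × 1,600,000 L = 56,000 g as CaCO₃.
Equivalents of H⁺ required: 56,000 ÷ 50 g/eq = 1120 eq = 1120 mol HCl.
Mass of HCl: 1120 × 36.5 = 40,880 g.
Mass of 23.4% solution: 40,880 / 0.234 = 174,700 g.
Volume: 174,700 g ÷ 1.12 g/mL = 156,000 mL.

156 L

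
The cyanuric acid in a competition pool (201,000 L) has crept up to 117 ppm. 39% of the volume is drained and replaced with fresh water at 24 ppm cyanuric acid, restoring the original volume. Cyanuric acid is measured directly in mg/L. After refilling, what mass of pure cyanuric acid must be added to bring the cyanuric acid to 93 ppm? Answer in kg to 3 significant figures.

2.47 kg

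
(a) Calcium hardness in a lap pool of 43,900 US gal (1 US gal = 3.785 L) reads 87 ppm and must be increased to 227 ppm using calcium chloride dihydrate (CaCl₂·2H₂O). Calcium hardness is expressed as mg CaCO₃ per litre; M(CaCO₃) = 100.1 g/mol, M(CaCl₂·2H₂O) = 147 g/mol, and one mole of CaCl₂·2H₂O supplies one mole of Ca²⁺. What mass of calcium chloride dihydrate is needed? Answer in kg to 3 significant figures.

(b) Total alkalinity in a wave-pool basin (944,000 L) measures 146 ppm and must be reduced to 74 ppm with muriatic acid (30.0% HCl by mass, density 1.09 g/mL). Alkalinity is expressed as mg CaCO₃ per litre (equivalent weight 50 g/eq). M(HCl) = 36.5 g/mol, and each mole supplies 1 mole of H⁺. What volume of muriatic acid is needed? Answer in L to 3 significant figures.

(a) 34.2 kg; (b) 152 L

(a) Volume: 43,900 US gal × 3.785 L/gal = 166,162 L.
(a) Hardness to add: (227 − 87) = 140 mg/L as CaCO₃ × 166,162 L = 23,260 g as CaCO₃.
(a) Moles of Ca²⁺ (1 mol Ca²⁺ ≡ 1 mol CaCO₃): 23,260 / 100.1 g/mol = 232.4 mol.
(a) Mass of CaCl₂·2H₂O: 232.4 × 147 = 34,160 g.

(b) Alkalinity to neutralize: (146 − 74) = 72 mg/L as CaCO₃ × 944,000 L = 67,970 g as CaCO₃.
(b) Equivalents of H⁺ required: 67,970 ÷ 50 g/eq = 1359 eq = 1359 mol HCl.
(b) Mass of HCl: 1359 × 36.5 = 49,620 g.
(b) Mass of 30.0% solution: 49,620 / 0.3 = 165,400 g.
(b) Volume: 165,400 g ÷ 1.09 g/mL = 151,700 mL.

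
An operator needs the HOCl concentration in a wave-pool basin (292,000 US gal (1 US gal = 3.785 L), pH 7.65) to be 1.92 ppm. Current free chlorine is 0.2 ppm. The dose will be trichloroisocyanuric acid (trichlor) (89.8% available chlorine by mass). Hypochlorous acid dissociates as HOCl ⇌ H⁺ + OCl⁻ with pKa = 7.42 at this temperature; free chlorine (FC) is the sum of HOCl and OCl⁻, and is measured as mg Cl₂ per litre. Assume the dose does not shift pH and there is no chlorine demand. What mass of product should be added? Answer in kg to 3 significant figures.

6.13 kg

Volume: 292,000 US gal × 3.785 L/gal = 1,105,220 L.
[OCl⁻]/[HOCl] = 10^(pH − pKa) = 10^(7.65 − 7.42) = 1.698; fraction as HOCl = 1/(1 + 1.698) = 0.3706.
Free chlorine required for 1.92 ppm HOCl: 1.92 / 0.3706 = 5.181 ppm.
FC to add: 5.181 − 0.2 = 4.981 mg/L as Cl₂.
Cl₂ equivalent: 4.981 mg/L × 1,105,220 L = 5505 g.
Product at 89.8% available Cl: 5505 / 0.898 = 6130 g.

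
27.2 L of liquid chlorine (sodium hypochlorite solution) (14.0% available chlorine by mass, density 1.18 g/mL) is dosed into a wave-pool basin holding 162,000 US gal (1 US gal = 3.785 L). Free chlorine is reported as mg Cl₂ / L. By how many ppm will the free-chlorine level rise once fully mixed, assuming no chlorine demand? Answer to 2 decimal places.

Volume: 162,000 US gal × 3.785 L/gal = 613,170 L.
Mass of solution: 27.2 L × 1000 mL/L × 1.18 g/mL = 32,100 g.
Available chlorine delivered: 32,100 g × 0.14 = 4493 g as Cl₂.
Concentration rise: 4493 g / 613,170 L = 7.328 mg/L = 7.33 ppm.

7.33 ppm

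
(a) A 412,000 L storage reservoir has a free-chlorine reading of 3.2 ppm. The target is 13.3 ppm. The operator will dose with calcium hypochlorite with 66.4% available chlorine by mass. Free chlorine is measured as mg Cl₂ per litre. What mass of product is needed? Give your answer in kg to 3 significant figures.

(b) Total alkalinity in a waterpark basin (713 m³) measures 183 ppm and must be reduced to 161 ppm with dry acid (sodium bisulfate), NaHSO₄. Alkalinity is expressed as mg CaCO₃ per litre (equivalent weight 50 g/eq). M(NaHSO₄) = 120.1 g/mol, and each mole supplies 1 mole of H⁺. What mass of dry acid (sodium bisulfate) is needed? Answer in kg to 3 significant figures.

(a) Chlorine deficit: 13.3 − 3.2 = 10.1 ppm = 10.1 mg/L as Cl₂.
(a) Cl₂ equivalent needed: 10.1 mg/L × 412,000 L = 4,161,000 mg = 4161 g.
(a) Product at 66.4% available chlorine: 4161 / 0.664 = 6267 g.

(b) Volume: 713 m³ = 713,000 L.
(b) Alkalinity to neutralize: (183 − 161) = 22 mg/L as CaCO₃ × 713,000 L = 15,690 g as CaCO₃.
(b) Equivalents of H⁺ required: 15,690 ÷ 50 g/eq = 313.7 eq = 313.7 mol NaHSO₄.
(b) Mass of NaHSO₄: 313.7 × 120.1 = 37,680 g.

(a) 6.27 kg; (b) 37.7 kg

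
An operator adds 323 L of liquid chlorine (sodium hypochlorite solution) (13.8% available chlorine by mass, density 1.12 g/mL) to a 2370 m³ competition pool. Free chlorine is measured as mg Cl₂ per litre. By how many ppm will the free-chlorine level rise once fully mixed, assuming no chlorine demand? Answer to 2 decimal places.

Volume: 2370 m³ = 2,370,000 L.
Mass of solution: 323 L × 1000 mL/L × 1.12 g/mL = 361,800 g.
Available chlorine delivered: 361,800 g × 0.138 = 49,920 g as Cl₂.
Concentration rise: 49,920 g / 2,370,000 L = 21.06 mg/L = 21.06 ppm.

21.06 ppm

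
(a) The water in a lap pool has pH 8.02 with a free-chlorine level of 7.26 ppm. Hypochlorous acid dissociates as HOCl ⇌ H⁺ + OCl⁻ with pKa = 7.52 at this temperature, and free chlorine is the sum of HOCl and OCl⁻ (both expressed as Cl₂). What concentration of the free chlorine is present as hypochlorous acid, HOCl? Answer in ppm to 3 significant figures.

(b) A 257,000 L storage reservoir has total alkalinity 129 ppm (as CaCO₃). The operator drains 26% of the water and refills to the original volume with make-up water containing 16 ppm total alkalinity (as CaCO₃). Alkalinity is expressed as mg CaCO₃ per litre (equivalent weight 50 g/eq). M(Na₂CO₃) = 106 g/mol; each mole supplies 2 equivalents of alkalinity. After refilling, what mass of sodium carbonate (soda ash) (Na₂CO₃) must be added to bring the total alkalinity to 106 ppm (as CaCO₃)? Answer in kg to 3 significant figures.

(a) [OCl⁻]/[HOCl] = 10^(pH − pKa) = 10^(8.02 − 7.52) = 10^0.50 = 3.162.
(a) Fraction as HOCl = 1 / (1 + 3.162) = 0.2403.
(a) HOCl = 0.2403 × 7.26 ppm = 1.744 ppm.

(b) After draining 26% and refilling: 129 × 0.74 + 16 × 0.26 = 99.62 ppm.
(b) Deficit to target: 106 − 99.62 = 6.38 mg/L.
(b) As CaCO₃: 6.38 mg/L × 257,000 L = 1640 g; ÷ 50 g/eq ÷ 2 = 16.4 mol Na₂CO₃.
(b) Mass: 16.4 × 106 = 1738 g.

(a) 1.74 ppm; (b) 1.74 kg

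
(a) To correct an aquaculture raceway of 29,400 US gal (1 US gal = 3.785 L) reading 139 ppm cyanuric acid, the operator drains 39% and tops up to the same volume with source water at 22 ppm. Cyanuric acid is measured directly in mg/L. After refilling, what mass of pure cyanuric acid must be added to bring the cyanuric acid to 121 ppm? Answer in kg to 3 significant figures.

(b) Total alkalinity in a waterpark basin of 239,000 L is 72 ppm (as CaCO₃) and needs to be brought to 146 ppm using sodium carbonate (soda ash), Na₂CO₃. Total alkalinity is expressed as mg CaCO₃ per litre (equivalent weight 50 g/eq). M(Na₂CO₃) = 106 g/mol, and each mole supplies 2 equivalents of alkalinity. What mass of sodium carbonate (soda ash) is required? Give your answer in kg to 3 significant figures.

(a) 3.07 kg; (b) 18.7 kg

(a) Volume: 29,400 US gal × 3.785 L/gal = 111,279 L.
(a) After draining 39% and refilling: 139 × 0.61 + 22 × 0.39 = 93.37 ppm.
(a) Deficit to target: 121 − 93.37 = 27.63 mg/L.
(a) Mass: 27.63 mg/L × 111,279 L = 3075 g cyanuric acid.

(b) Alkalinity to add: (146 − 72) = 74 mg/L as CaCO₃ × 239,000 L = 17,690 g as CaCO₃.
(b) Equivalents: 17,690 g ÷ 50 g/eq = 353.7 eq.
(b) Each mole of Na₂CO₃ supplies 2 eq, so 353.7 / 2 = 176.9 mol.
(b) Mass: 176.9 mol × 106 g/mol = 18,750 g.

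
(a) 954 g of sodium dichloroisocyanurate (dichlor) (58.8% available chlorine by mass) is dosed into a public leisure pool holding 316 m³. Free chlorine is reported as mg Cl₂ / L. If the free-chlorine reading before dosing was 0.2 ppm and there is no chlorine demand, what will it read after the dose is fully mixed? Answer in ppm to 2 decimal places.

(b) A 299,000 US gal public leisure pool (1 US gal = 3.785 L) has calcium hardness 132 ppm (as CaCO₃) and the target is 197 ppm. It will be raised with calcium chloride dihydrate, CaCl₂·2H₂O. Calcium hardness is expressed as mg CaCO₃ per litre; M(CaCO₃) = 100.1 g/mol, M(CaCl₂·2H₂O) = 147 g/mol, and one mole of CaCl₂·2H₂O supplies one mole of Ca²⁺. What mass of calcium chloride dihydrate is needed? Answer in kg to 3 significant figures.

(a) 1.98 ppm; (b) 108 kg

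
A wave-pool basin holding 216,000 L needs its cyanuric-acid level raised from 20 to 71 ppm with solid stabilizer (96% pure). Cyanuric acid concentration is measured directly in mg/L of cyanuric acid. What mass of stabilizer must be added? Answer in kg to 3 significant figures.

11.5 kg

CYA to add: (71 − 20) = 51 mg/L × 216,000 L = 11,020 g cyanuric acid.
At 96% purity: 11,020 / 0.96 = 11,480 g product.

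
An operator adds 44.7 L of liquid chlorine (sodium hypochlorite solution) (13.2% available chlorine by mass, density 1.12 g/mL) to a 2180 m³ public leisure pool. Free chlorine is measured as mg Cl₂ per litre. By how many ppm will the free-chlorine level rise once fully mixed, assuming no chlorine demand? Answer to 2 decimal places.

3.03 ppm

Volume: 2180 m³ = 2,180,000 L.
Mass of solution: 44.7 L × 1000 mL/L × 1.12 g/mL = 50,060 g.
Available chlorine delivered: 50,060 g × 0.132 = 6608 g as Cl₂.
Concentration rise: 6608 g / 2,180,000 L = 3.031 mg/L = 3.03 ppm.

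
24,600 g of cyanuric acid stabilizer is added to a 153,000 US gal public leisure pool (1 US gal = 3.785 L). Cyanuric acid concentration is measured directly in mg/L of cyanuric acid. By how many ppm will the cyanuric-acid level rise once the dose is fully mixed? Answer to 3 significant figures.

Volume: 153,000 US gal × 3.785 L/gal = 579,105 L.
Rise: 24,600 g / 579,105 L × 1000 = 42.48 mg/L.

42.5 ppm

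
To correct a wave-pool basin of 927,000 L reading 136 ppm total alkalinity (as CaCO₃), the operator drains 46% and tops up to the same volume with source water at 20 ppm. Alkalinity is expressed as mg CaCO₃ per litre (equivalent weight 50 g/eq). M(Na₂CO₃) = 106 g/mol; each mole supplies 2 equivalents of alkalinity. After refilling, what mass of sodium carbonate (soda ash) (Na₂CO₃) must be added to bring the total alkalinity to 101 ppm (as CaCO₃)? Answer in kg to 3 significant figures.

18.0 kg

After draining 46% and refilling: 136 × 0.54 + 20 × 0.46 = 82.64 ppm.
Deficit to target: 101 − 82.64 = 18.36 mg/L.
As CaCO₃: 18.36 mg/L × 927,000 L = 17,020 g; ÷ 50 g/eq ÷ 2 = 170.2 mol Na₂CO₃.
Mass: 170.2 × 106 = 18,040 g.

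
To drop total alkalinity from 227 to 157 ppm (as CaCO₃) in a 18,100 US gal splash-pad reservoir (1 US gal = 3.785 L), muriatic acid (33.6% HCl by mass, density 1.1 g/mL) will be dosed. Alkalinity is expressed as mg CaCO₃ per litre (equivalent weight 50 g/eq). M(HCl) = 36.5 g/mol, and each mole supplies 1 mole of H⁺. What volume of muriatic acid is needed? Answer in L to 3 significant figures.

9.47 L

Volume: 18,100 US gal × 3.785 L/gal = 68,508 L.
Alkalinity to neutralize: (227 − 157) = 70 mg/L as CaCO₃ × 68,508 L = 4796 g as CaCO₃.
Equivalents of H⁺ required: 4796 ÷ 50 g/eq = 95.91 eq = 95.91 mol HCl.
Mass of HCl: 95.91 × 36.5 = 3501 g.
Mass of 33.6% solution: 3501 / 0.336 = 10,420 g.
Volume: 10,420 g ÷ 1.1 g/mL = 9472 mL.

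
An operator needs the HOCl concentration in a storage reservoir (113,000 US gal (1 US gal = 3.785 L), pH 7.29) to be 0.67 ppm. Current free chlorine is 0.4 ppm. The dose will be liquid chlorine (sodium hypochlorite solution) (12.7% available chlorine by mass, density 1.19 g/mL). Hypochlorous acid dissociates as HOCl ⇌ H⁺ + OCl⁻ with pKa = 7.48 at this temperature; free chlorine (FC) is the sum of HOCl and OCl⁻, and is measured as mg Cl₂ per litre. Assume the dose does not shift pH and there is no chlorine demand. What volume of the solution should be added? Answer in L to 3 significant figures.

1.99 L

Volume: 113,000 US gal × 3.785 L/gal = 427,705 L.
[OCl⁻]/[HOCl] = 10^(pH − pKa) = 10^(7.29 − 7.48) = 0.6457; fraction as HOCl = 1/(1 + 0.6457) = 0.6077.
Free chlorine required for 0.67 ppm HOCl: 0.67 / 0.6077 = 1.103 ppm.
FC to add: 1.103 − 0.4 = 0.7026 mg/L as Cl₂.
Cl₂ equivalent: 0.7026 mg/L × 427,705 L = 300.5 g.
Product at 12.7% available Cl: 300.5 / 0.127 = 2366 g.
Volume: 2366 g ÷ 1.19 g/mL = 1988 mL.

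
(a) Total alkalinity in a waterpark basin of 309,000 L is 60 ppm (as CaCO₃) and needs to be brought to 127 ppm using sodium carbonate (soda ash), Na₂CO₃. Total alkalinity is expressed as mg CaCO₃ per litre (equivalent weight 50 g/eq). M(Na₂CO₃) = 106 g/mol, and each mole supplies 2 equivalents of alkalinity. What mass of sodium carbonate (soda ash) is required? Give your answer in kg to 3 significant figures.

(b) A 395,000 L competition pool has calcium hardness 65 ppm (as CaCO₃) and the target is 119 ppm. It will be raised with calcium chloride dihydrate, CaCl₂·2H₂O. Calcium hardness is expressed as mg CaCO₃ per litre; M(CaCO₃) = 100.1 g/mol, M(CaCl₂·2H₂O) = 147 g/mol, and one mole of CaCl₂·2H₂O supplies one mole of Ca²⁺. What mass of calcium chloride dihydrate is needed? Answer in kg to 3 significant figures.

(a) Alkalinity to add: (127 − 60) = 67 mg/L as CaCO₃ × 309,000 L = 20,700 g as CaCO₃.
(a) Equivalents: 20,700 g ÷ 50 g/eq = 414.1 eq.
(a) Each mole of Na₂CO₃ supplies 2 eq, so 414.1 / 2 = 207 mol.
(a) Mass: 207 mol × 106 g/mol = 21,950 g.

(b) Hardness to add: (119 − 65) = 54 mg/L as CaCO₃ × 395,000 L = 21,330 g as CaCO₃.
(b) Moles of Ca²⁺ (1 mol Ca²⁺ ≡ 1 mol CaCO₃): 21,330 / 100.1 g/mol = 213.1 mol.
(b) Mass of CaCl₂·2H₂O: 213.1 × 147 = 31,320 g.

(a) 21.9 kg; (b) 31.3 kg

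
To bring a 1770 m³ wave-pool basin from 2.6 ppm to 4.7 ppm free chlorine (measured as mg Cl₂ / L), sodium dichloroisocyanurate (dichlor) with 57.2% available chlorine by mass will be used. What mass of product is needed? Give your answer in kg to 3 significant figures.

6.50 kg

Volume: 1770 m³ = 1,770,000 L.
Chlorine deficit: 4.7 − 2.6 = 2.1 ppm = 2.1 mg/L as Cl₂.
Cl₂ equivalent needed: 2.1 mg/L × 1,770,000 L = 3,717,000 mg = 3717 g.
Product at 57.2% available chlorine: 3717 / 0.572 = 6498 g.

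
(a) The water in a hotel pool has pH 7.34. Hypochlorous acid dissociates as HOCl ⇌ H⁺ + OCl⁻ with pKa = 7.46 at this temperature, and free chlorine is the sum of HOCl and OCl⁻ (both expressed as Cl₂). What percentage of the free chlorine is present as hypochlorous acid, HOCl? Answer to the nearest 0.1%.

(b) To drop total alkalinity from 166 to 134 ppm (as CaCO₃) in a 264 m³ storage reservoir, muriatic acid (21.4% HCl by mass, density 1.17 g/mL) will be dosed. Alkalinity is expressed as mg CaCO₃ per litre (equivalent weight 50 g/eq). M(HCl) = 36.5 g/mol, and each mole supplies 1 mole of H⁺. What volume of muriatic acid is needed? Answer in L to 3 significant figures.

(a) [OCl⁻]/[HOCl] = 10^(pH − pKa) = 10^(7.34 − 7.46) = 10^-0.12 = 0.7586.
(a) Fraction as HOCl = 1 / (1 + 0.7586) = 0.5686.

(b) Volume: 264 m³ = 264,000 L.
(b) Alkalinity to neutralize: (166 − 134) = 32 mg/L as CaCO₃ × 264,000 L = 8448 g as CaCO₃.
(b) Equivalents of H⁺ required: 8448 ÷ 50 g/eq = 169 eq = 169 mol HCl.
(b) Mass of HCl: 169 × 36.5 = 6167 g.
(b) Mass of 21.4% solution: 6167 / 0.214 = 28,820 g.
(b) Volume: 28,820 g ÷ 1.17 g/mL = 24,630 mL.

(a) 56.9%; (b) 24.6 L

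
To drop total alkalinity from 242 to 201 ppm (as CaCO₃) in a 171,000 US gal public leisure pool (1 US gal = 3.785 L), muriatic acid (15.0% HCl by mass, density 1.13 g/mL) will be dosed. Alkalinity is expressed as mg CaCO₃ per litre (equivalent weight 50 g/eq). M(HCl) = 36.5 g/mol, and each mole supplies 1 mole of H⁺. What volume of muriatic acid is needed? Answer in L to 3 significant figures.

114 L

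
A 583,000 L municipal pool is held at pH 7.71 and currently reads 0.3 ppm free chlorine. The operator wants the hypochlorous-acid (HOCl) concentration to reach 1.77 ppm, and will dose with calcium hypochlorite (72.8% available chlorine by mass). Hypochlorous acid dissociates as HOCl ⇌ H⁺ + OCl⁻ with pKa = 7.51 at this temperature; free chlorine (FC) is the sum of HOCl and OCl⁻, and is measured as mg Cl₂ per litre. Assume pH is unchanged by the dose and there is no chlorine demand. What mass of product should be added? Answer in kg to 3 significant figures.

3.42 kg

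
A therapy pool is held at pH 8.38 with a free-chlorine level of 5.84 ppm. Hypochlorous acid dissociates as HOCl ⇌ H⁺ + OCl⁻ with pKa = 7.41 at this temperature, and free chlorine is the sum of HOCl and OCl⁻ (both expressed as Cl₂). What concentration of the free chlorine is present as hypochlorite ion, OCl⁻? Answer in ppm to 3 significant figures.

[OCl⁻]/[HOCl] = 10^(pH − pKa) = 10^(8.38 − 7.41) = 10^0.97 = 9.333.
Fraction as HOCl = 1 / (1 + 9.333) = 0.09678.
OCl⁻ = (1 − 0.09678) × 5.84 ppm = 5.275 ppm.

5.27 ppm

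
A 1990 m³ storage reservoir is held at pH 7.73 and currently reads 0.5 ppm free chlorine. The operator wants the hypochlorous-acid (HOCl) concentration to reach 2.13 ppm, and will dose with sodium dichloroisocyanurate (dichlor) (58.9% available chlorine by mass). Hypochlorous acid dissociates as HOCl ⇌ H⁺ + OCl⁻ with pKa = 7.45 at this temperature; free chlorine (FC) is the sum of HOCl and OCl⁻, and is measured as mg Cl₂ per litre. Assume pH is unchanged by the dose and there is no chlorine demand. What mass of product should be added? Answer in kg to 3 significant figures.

Volume: 1990 m³ = 1,990,000 L.
[OCl⁻]/[HOCl] = 10^(pH − pKa) = 10^(7.73 − 7.45) = 1.905; fraction as HOCl = 1/(1 + 1.905) = 0.3442.
Free chlorine required for 2.13 ppm HOCl: 2.13 / 0.3442 = 6.189 ppm.
FC to add: 6.189 − 0.5 = 5.689 mg/L as Cl₂.
Cl₂ equivalent: 5.689 mg/L × 1,990,000 L = 11,320 g.
Product at 58.9% available Cl: 11,320 / 0.589 = 19,220 g.

19.2 kg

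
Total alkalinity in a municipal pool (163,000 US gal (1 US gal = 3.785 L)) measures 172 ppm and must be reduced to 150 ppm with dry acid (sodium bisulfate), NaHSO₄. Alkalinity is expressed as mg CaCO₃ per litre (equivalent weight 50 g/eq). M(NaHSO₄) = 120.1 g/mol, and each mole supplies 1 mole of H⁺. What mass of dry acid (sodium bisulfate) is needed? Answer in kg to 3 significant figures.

32.6 kg

Volume: 163,000 US gal × 3.785 L/gal = 616,955 L.
Alkalinity to neutralize: (172 − 150) = 22 mg/L as CaCO₃ × 616,955 L = 13,570 g as CaCO₃.
Equivalents of H⁺ required: 13,570 ÷ 50 g/eq = 271.5 eq = 271.5 mol NaHSO₄.
Mass of NaHSO₄: 271.5 × 120.1 = 32,600 g.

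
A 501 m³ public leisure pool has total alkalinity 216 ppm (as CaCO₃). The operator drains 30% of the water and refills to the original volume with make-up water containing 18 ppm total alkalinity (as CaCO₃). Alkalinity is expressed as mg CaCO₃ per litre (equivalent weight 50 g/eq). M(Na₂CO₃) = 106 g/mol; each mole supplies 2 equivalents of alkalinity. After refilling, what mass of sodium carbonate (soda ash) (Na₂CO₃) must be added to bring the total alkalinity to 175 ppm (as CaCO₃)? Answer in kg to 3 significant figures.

Volume: 501 m³ = 501,000 L.
After draining 30% and refilling: 216 × 0.70 + 18 × 0.30 = 156.6 ppm.
Deficit to target: 175 − 156.6 = 18.4 mg/L.
As CaCO₃: 18.4 mg/L × 501,000 L = 9218 g; ÷ 50 g/eq ÷ 2 = 92.18 mol Na₂CO₃.
Mass: 92.18 × 106 = 9772 g.

9.77 kg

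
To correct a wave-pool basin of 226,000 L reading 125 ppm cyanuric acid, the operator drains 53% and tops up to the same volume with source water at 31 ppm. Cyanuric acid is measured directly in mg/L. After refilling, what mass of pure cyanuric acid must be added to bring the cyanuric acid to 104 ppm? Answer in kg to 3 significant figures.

6.51 kg

After draining 53% and refilling: 125 × 0.47 + 31 × 0.53 = 75.18 ppm.
Deficit to target: 104 − 75.18 = 28.82 mg/L.
Mass: 28.82 mg/L × 226,000 L = 6513 g cyanuric acid.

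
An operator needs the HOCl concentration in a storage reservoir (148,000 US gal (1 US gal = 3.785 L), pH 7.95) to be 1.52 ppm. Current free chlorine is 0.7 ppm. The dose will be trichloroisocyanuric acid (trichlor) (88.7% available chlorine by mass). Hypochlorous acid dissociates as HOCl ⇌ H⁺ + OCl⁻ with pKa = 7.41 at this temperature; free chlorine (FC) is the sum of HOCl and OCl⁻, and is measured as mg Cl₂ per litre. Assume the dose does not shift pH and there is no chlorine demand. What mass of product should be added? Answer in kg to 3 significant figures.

Volume: 148,000 US gal × 3.785 L/gal = 560,180 L.
[OCl⁻]/[HOCl] = 10^(pH − pKa) = 10^(7.95 − 7.41) = 3.467; fraction as HOCl = 1/(1 + 3.467) = 0.2238.
Free chlorine required for 1.52 ppm HOCl: 1.52 / 0.2238 = 6.79 ppm.
FC to add: 6.79 − 0.7 = 6.09 mg/L as Cl₂.
Cl₂ equivalent: 6.09 mg/L × 560,180 L = 3412 g.
Product at 88.7% available Cl: 3412 / 0.887 = 3846 g.

3.85 kg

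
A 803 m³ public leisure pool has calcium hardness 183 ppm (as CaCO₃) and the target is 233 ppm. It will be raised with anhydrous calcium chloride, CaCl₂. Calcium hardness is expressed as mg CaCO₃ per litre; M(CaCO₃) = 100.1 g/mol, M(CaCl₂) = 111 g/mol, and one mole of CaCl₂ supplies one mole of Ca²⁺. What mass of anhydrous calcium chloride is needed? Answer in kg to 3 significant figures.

Volume: 803 m³ = 803,000 L.
Hardness to add: (233 − 183) = 50 mg/L as CaCO₃ × 803,000 L = 40,150 g as CaCO₃.
Moles of Ca²⁺ (1 mol Ca²⁺ ≡ 1 mol CaCO₃): 40,150 / 100.1 g/mol = 401.1 mol.
Mass of CaCl₂: 401.1 × 111 = 44,520 g.

44.5 kg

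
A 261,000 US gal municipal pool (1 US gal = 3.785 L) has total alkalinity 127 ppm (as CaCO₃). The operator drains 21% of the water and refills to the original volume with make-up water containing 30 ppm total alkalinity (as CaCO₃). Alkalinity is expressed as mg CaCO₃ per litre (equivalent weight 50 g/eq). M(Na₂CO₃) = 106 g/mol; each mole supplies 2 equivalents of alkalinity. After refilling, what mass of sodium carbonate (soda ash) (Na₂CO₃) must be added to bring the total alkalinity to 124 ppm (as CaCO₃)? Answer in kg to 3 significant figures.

Volume: 261,000 US gal × 3.785 L/gal = 987,885 L.
After draining 21% and refilling: 127 × 0.79 + 30 × 0.21 = 106.63 ppm.
Deficit to target: 124 − 106.63 = 17.37 mg/L.
As CaCO₃: 17.37 mg/L × 987,885 L = 17,160 g; ÷ 50 g/eq ÷ 2 = 171.6 mol Na₂CO₃.
Mass: 171.6 × 106 = 18,190 g.

18.2 kg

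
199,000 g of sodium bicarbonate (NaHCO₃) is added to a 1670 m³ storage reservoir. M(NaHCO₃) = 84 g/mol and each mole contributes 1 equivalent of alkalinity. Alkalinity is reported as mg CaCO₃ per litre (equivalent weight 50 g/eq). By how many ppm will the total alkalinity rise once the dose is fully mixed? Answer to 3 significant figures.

70.9 ppm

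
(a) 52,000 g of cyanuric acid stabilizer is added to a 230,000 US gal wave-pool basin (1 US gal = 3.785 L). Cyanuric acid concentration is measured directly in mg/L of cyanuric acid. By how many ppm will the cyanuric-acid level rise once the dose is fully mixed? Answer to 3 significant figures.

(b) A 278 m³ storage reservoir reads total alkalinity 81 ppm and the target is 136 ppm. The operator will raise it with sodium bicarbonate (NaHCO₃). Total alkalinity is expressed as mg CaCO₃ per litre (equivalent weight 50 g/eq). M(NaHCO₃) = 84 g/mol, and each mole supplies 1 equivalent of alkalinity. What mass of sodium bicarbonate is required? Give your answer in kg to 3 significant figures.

(a) Volume: 230,000 US gal × 3.785 L/gal = 870,550 L.
(a) Rise: 52,000 g / 870,550 L × 1000 = 59.73 mg/L.

(b) Volume: 278 m³ = 278,000 L.
(b) Alkalinity to add: (136 − 81) = 55 mg/L as CaCO₃ × 278,000 L = 15,290 g as CaCO₃.
(b) Equivalents: 15,290 g ÷ 50 g/eq = 305.8 eq.
(b) NaHCO₃ supplies 1 eq per mole → 305.8 mol.
(b) Mass: 305.8 mol × 84 g/mol = 25,690 g.

(a) 59.7 ppm; (b) 25.7 kg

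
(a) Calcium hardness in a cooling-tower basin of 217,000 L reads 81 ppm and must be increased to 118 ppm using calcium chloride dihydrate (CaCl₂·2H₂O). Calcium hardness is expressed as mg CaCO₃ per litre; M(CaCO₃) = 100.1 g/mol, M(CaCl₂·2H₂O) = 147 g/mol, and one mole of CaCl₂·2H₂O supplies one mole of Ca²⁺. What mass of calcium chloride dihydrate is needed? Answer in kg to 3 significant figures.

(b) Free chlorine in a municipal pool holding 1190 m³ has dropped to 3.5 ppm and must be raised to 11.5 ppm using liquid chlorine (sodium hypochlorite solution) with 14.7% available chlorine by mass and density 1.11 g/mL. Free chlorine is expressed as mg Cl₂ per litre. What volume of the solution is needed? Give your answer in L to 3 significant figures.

(a) 11.8 kg; (b) 58.3 L

(a) Hardness to add: (118 − 81) = 37 mg/L as CaCO₃ × 217,000 L = 8029 g as CaCO₃.
(a) Moles of Ca²⁺ (1 mol Ca²⁺ ≡ 1 mol CaCO₃): 8029 / 100.1 g/mol = 80.21 mol.
(a) Mass of CaCl₂·2H₂O: 80.21 × 147 = 11,790 g.

(b) Volume: 1190 m³ = 1,190,000 L.
(b) Chlorine deficit: 11.5 − 3.5 = 8 ppm = 8 mg/L as Cl₂.
(b) Cl₂ equivalent needed: 8 mg/L × 1,190,000 L = 9,520,000 mg = 9520 g.
(b) Product at 14.7% available chlorine: 9520 / 0.147 = 64,760 g.
(b) Volume at density 1.11 g/mL: 64,760 g ÷ 1.11 g/mL = 58,340 mL.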